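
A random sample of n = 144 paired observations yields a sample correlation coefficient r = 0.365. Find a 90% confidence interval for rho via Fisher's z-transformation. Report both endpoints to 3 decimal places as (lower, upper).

(0.239, 0.479)

Fisher z: z_r = atanh(r) = ½·ln((1+0.365)/(1−0.365)) = 0.382642
SE(z) = 1/√(n−3) = 1/√141 = 0.084215
90% ⇒ z* = 1.645; margin = 1.645·0.084215 = 0.138534
CI on z-scale: (0.244108, 0.521176)
Back-transform: tanh(0.244108) = 0.239372, tanh(0.521176) = 0.478607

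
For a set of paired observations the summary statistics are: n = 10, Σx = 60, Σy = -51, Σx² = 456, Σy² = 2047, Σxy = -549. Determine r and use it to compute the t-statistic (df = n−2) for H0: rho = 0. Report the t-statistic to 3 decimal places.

Numerator: nΣxy − (Σx)(Σy) = 10·(-549) − (60)(-51) = -2430
Denominator: √[(nΣx²−(Σx)²)(nΣy²−(Σy)²)]
  nΣx²−(Σx)² = 10·456 − 3600 = 960;  nΣy²−(Σy)² = 10·2047 − 2601 = 17869
  √(960·17869) = √17154240 = 4141.7677
r = -2430 / 4141.7677 = -0.5867
t = r·√(n−2)/√(1−r²) = -0.5867·√8 / √(1−0.344217) = -1.659438 / 0.809804 = -2.049

-2.049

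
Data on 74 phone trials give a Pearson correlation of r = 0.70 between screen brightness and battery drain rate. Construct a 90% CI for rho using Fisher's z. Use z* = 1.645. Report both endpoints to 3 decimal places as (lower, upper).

(0.586, 0.787)

z_r = atanh(0.70) = 0.867301;  SE = 1/√(n−3) = 1/√71 = 0.118678
z-limits: 0.867301 ± 1.645·0.118678 = 0.867301 ± 0.195225 = [0.672076, 1.062526]
ρ-limits: (tanh 0.672076, tanh 1.062526) = (0.586, 0.787)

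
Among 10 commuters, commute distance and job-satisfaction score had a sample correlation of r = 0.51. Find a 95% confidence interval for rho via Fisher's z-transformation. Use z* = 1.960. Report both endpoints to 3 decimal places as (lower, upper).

(-0.176, 0.863)

Fisher z: z_r = atanh(r) = ½·ln((1+0.51)/(1−0.51)) = 0.562730
SE(z) = 1/√(n−3) = 1/√7 = 0.377964
95% ⇒ z* = 1.960; margin = 1.960·0.377964 = 0.740809
CI on z-scale: (-0.178079, 1.303539)
Back-transform: tanh(-0.178079) = -0.176220, tanh(1.303539) = 0.862631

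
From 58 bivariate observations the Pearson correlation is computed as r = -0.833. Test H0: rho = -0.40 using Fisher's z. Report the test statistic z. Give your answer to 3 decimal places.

z_r = atanh(-0.833) = -1.197858,  z_0 = atanh(-0.40) = -0.423649
SE = 1/√(n−3) = 1/√55 = 0.134840
z = (z_r − z_0)/SE = (-1.197858 − (-0.423649)) / 0.134840 = -0.774209 / 0.134840 = -5.742

-5.742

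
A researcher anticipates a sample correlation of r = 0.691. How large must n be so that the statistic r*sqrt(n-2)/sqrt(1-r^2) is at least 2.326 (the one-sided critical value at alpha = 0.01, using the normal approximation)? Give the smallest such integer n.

8

Need r·√(n−2)/√(1−r²) ≥ 2.326
√(n−2) ≥ 2.326·√(1−0.477481) / 0.691 = 2.326·0.722855 / 0.691 = 2.4332
n−2 ≥ 5.9205  ⇒  n ≥ 7.9205
Smallest integer n = 8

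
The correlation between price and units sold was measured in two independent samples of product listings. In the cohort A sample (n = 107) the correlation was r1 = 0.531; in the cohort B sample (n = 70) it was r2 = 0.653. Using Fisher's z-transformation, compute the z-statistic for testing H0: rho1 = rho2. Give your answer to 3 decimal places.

Fisher z-transforms: z1 = atanh(0.531) = 0.591537, z2 = atanh(0.653) = 0.780511; difference d = -0.188974
Var(d) = 1/104 + 1/67 = 0.0096154 + 0.0149254 = 0.0245408
z = d/√Var(d) = -0.188974 / √0.0245408 = -0.188974 / 0.156655 = -1.206

-1.206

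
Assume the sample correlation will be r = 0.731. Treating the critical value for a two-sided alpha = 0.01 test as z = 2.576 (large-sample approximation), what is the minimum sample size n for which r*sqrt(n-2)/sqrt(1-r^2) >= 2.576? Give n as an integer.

Need r·√(n−2)/√(1−r²) ≥ 2.576
√(n−2) ≥ 2.576·√(1−0.534361) / 0.731 = 2.576·0.682377 / 0.731 = 2.4047
n−2 ≥ 5.7826  ⇒  n ≥ 7.7826
Smallest integer n = 8

8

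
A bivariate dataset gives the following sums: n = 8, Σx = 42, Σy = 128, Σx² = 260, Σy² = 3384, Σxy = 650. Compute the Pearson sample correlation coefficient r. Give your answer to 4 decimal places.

-0.0958

S_xy = nΣxy − ΣxΣy = 8·650 − 42·128 = 5200 − 5376 = -176
S_xx = nΣx² − (Σx)² = 8·260 − 42² = 2080 − 1764 = 316
S_yy = nΣy² − (Σy)² = 8·3384 − 128² = 27072 − 16384 = 10688
r = S_xy / √(S_xx·S_yy) = -176 / √(316·10688) = -176 / √3377408 = -176 / 1837.7726 = -0.0958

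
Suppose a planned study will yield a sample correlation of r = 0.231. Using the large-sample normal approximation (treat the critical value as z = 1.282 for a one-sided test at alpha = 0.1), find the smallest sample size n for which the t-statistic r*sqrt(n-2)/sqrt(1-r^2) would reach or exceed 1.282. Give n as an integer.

Need r·√(n−2)/√(1−r²) ≥ 1.282
√(n−2) ≥ 1.282·√(1−0.053361) / 0.231 = 1.282·0.972954 / 0.231 = 5.3997
n−2 ≥ 29.1568  ⇒  n ≥ 31.1568
Smallest integer n = 32

32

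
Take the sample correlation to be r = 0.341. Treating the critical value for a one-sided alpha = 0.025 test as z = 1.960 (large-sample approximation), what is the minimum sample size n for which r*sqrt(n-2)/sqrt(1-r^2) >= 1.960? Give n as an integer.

Need r·√(n−2)/√(1−r²) ≥ 1.960
√(n−2) ≥ 1.960·√(1−0.116281) / 0.341 = 1.960·0.940063 / 0.341 = 5.4033
n−2 ≥ 29.1957  ⇒  n ≥ 31.1957
Smallest integer n = 32

32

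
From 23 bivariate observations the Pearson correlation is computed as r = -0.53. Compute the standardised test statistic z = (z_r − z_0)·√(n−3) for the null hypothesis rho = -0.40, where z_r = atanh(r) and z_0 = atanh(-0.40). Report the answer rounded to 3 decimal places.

z_r = atanh(-0.53) = -0.590145,  z_0 = atanh(-0.40) = -0.423649
SE = 1/√(n−3) = 1/√20 = 0.223607
z = (z_r − z_0)/SE = (-0.590145 − (-0.423649)) / 0.223607 = -0.166496 / 0.223607 = -0.745

-0.745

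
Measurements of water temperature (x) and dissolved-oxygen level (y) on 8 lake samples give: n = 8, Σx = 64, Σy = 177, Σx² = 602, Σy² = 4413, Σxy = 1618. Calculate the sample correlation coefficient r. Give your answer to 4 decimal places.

S_xy = nΣxy − ΣxΣy = 8·1618 − 64·177 = 12944 − 11328 = 1616
S_xx = nΣx² − (Σx)² = 8·602 − 64² = 4816 − 4096 = 720
S_yy = nΣy² − (Σy)² = 8·4413 − 177² = 35304 − 31329 = 3975
r = S_xy / √(S_xx·S_yy) = 1616 / √(720·3975) = 1616 / √2862000 = 1616 / 1691.7447 = 0.9552

0.9552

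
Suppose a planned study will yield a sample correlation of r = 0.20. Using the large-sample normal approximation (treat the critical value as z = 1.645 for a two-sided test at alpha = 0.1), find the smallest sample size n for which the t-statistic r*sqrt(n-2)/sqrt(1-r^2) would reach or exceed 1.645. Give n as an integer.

67

Need r·√(n−2)/√(1−r²) ≥ 1.645
√(n−2) ≥ 1.645·√(1−0.0400) / 0.20 = 1.645·0.979796 / 0.20 = 8.0588
n−2 ≥ 64.9443  ⇒  n ≥ 66.9443
Smallest integer n = 67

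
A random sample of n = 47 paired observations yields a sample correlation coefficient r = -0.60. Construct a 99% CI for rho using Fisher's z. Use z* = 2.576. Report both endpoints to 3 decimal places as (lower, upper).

(-0.794, -0.296)

z_r = atanh(-0.60) = -0.693147;  SE = 1/√(n−3) = 1/√44 = 0.150756
z-limits: -0.693147 ± 2.576·0.150756 = -0.693147 ± 0.388347 = [-1.081494, -0.304800]
ρ-limits: (tanh -1.081494, tanh -0.304800) = (-0.794, -0.296)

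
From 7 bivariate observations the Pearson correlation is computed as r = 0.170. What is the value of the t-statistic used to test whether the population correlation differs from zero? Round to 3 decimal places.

0.386

1 − r² = 1 − 0.028900 = 0.971100;  √(1−r²) = 0.985444
√(n−2) = √5 = 2.236068
t = r·√(n−2)/√(1−r²) = 0.170 · 2.236068 / 0.985444 = 0.386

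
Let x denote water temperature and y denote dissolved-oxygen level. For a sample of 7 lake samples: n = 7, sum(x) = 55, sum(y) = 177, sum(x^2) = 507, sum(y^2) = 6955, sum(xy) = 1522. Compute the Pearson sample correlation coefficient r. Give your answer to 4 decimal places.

S_xy = nΣxy − ΣxΣy = 7·1522 − 55·177 = 10654 − 9735 = 919
S_xx = nΣx² − (Σx)² = 7·507 − 55² = 3549 − 3025 = 524
S_yy = nΣy² − (Σy)² = 7·6955 − 177² = 48685 − 31329 = 17356
r = S_xy / √(S_xx·S_yy) = 919 / √(524·17356) = 919 / √9094544 = 919 / 3015.7162 = 0.3047

0.3047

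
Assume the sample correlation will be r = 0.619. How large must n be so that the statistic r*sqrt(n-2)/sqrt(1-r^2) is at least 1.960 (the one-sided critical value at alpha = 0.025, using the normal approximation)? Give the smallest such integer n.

Need r·√(n−2)/√(1−r²) ≥ 1.960
√(n−2) ≥ 1.960·√(1−0.383161) / 0.619 = 1.960·0.785391 / 0.619 = 2.4869
n−2 ≥ 6.1847  ⇒  n ≥ 8.1847
Smallest integer n = 9

9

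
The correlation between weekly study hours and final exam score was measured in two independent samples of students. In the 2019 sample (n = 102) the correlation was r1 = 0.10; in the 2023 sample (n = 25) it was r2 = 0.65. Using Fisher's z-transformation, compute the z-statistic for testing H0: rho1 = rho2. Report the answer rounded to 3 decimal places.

-2.864

Fisher z-transforms: z1 = atanh(0.10) = 0.100335, z2 = atanh(0.65) = 0.775299; difference d = -0.674964
Var(d) = 1/99 + 1/22 = 0.0101010 + 0.0454545 = 0.0555555
z = d/√Var(d) = -0.674964 / √0.0555555 = -0.674964 / 0.235702 = -2.864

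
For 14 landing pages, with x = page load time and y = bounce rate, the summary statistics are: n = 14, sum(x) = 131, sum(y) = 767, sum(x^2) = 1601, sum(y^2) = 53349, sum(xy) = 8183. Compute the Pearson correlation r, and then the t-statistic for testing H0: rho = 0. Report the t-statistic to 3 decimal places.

1.937

S_xy = nΣxy − ΣxΣy = 14·8183 − 131·767 = 114562 − 100477 = 14085
S_xx = nΣx² − (Σx)² = 14·1601 − 131² = 22414 − 17161 = 5253
S_yy = nΣy² − (Σy)² = 14·53349 − 767² = 746886 − 588289 = 158597
r = S_xy / √(S_xx·S_yy) = 14085 / √(5253·158597) = 14085 / √833110041 = 14085 / 28863.6457 = 0.4880
t = r·√(n−2)/√(1−r²) = 0.4880·√12 / √(1−0.238144) = 1.690482 / 0.872844 = 1.937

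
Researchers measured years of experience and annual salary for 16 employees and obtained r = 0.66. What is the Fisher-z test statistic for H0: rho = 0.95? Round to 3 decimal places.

Fisher z: atanh(0.66) = 0.792814, atanh(0.95) = 1.831781
z = (z_r − z_0)·√(n−3) = (0.792814 − 1.831781)·√13 = -1.038967 · 3.605551 = -3.746

-3.746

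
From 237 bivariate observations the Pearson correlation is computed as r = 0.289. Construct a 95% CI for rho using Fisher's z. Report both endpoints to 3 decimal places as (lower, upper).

Fisher z: z_r = atanh(r) = ½·ln((1+0.289)/(1−0.289)) = 0.297475
SE(z) = 1/√(n−3) = 1/√234 = 0.065372
95% ⇒ z* = 1.960; margin = 1.960·0.065372 = 0.128129
CI on z-scale: (0.169346, 0.425604)
Back-transform: tanh(0.169346) = 0.167746, tanh(0.425604) = 0.401641

(0.168, 0.402)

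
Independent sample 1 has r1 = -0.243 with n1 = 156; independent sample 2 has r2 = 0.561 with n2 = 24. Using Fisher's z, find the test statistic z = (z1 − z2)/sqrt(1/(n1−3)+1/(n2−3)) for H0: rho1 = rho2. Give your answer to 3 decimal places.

-3.791

z1 = atanh(-0.243) = -0.247960,  z2 = atanh(0.561) = 0.634291
SE = √(1/(n1−3) + 1/(n2−3)) = √(1/153 + 1/21) = √(0.0065359 + 0.0476190) = √0.0541549 = 0.232712
z = (z1 − z2)/SE = (-0.247960 − 0.634291) / 0.232712 = -0.882251 / 0.232712 = -3.791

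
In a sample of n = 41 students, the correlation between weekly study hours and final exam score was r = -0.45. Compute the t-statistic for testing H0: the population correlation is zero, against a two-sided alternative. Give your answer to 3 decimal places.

-3.147

t = r·√(n−2) / √(1−r²) with r = -0.45, n = 41
  = -0.45·√39 / √(1 − 0.2025)
  = -0.45·6.244998 / 0.893029
  = -2.810249 / 0.893029 = -3.147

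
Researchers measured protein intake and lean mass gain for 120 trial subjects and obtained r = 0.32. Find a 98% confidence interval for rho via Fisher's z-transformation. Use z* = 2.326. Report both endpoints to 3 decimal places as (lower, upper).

Fisher z: z_r = atanh(r) = ½·ln((1+0.32)/(1−0.32)) = 0.331647
SE(z) = 1/√(n−3) = 1/√117 = 0.092450
98% ⇒ z* = 2.326; margin = 2.326·0.092450 = 0.215039
CI on z-scale: (0.116608, 0.546686)
Back-transform: tanh(0.116608) = 0.116082, tanh(0.546686) = 0.498032

(0.116, 0.498)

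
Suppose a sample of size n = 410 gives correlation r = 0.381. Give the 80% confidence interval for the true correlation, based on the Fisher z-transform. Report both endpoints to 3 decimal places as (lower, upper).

(0.325, 0.434)

z_r = atanh(0.381) = 0.401229;  SE = 1/√(n−3) = 1/√407 = 0.049568
z-limits: 0.401229 ± 1.282·0.049568 = 0.401229 ± 0.063546 = [0.337683, 0.464775]
ρ-limits: (tanh 0.337683, tanh 0.464775) = (0.325, 0.434)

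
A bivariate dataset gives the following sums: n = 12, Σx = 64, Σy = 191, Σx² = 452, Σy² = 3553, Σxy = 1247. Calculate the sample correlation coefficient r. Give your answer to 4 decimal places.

0.9584

Numerator: nΣxy − (Σx)(Σy) = 12·1247 − (64)(191) = 2740
Denominator: √[(nΣx²−(Σx)²)(nΣy²−(Σy)²)]
  nΣx²−(Σx)² = 12·452 − 4096 = 1328;  nΣy²−(Σy)² = 12·3553 − 36481 = 6155
  √(1328·6155) = √8173840 = 2858.9928
r = 2740 / 2858.9928 = 0.9584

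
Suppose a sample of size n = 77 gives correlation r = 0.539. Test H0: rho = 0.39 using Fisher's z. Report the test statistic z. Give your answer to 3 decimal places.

z_r = atanh(0.539) = 0.602745,  z_0 = atanh(0.39) = 0.411800
SE = 1/√(n−3) = 1/√74 = 0.116248
z = (z_r − z_0)/SE = (0.602745 − 0.411800) / 0.116248 = 0.190945 / 0.116248 = 1.643

1.643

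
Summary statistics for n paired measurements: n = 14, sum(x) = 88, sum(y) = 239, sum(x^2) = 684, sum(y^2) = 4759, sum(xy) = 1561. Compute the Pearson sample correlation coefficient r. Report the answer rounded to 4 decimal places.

0.1970

Numerator: nΣxy − (Σx)(Σy) = 14·1561 − (88)(239) = 822
Denominator: √[(nΣx²−(Σx)²)(nΣy²−(Σy)²)]
  nΣx²−(Σx)² = 14·684 − 7744 = 1832;  nΣy²−(Σy)² = 14·4759 − 57121 = 9505
  √(1832·9505) = √17413160 = 4172.9079
r = 822 / 4172.9079 = 0.1970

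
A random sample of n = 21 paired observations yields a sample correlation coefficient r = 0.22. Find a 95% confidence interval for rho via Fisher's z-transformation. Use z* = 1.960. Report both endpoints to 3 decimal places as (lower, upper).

(-0.234, 0.595)

z_r = atanh(0.22) = 0.223656;  SE = 1/√(n−3) = 1/√18 = 0.235702
z-limits: 0.223656 ± 1.960·0.235702 = 0.223656 ± 0.461976 = [-0.238320, 0.685632]
ρ-limits: (tanh -0.238320, tanh 0.685632) = (-0.234, 0.595)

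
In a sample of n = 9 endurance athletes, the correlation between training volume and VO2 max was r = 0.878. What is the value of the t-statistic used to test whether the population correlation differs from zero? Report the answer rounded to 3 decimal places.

t = r·√(n−2) / √(1−r²) with r = 0.878, n = 9
  = 0.878·√7 / √(1 − 0.770884)
  = 0.878·2.645751 / 0.478661
  = 2.322969 / 0.478661 = 4.853

4.853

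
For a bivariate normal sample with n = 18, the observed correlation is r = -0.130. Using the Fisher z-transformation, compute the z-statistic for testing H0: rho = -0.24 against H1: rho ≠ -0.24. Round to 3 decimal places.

z_r = atanh(-0.130) = -0.130740,  z_0 = atanh(-0.24) = -0.244774
SE = 1/√(n−3) = 1/√15 = 0.258199
z = (z_r − z_0)/SE = (-0.130740 − (-0.244774)) / 0.258199 = 0.114034 / 0.258199 = 0.442

0.442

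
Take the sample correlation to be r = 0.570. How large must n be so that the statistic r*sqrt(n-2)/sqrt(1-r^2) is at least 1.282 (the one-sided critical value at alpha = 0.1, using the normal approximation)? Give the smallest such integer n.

6

r√(n−2)/√(1−r²) ≥ 1.282  ⇔  n−2 ≥ (1.282)²·(1−r²)/r²
(1−r²)/r² = (1−0.324900)/0.324900 = 2.0779
n ≥ 2 + 1.643524·2.0779 = 2 + 3.4151 = 5.4151
⌈5.4151⌉ = 6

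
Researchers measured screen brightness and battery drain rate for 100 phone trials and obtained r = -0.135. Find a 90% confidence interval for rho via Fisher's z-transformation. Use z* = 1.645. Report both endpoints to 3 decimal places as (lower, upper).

z_r = atanh(-0.135) = -0.135829;  SE = 1/√(n−3) = 1/√97 = 0.101535
z-limits: -0.135829 ± 1.645·0.101535 = -0.135829 ± 0.167025 = [-0.302854, 0.031196]
ρ-limits: (tanh -0.302854, tanh 0.031196) = (-0.294, 0.031)

(-0.294, 0.031)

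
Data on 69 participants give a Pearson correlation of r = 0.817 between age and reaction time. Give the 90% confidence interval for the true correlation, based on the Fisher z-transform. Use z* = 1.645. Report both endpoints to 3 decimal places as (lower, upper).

Fisher z: z_r = atanh(r) = ½·ln((1+0.817)/(1−0.817)) = 1.147728
SE(z) = 1/√(n−3) = 1/√66 = 0.123091
90% ⇒ z* = 1.645; margin = 1.645·0.123091 = 0.202485
CI on z-scale: (0.945243, 1.350213)
Back-transform: tanh(0.945243) = 0.737622, tanh(1.350213) = 0.874104

(0.738, 0.874)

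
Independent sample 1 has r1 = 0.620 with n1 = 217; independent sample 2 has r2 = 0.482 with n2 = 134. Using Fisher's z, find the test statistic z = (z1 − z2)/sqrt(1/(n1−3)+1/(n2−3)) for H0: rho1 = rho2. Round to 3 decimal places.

z1 = atanh(0.620) = 0.725005,  z2 = atanh(0.482) = 0.525586
SE = √(1/(n1−3) + 1/(n2−3)) = √(1/214 + 1/131) = √(0.0046729 + 0.0076336) = √0.0123065 = 0.110935
z = (z1 − z2)/SE = (0.725005 − 0.525586) / 0.110935 = 0.199419 / 0.110935 = 1.798

1.798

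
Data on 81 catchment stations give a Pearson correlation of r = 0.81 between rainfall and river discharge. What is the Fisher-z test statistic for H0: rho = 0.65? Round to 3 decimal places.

3.106

Fisher z: atanh(0.81) = 1.127029, atanh(0.65) = 0.775299
z = (z_r − z_0)·√(n−3) = (1.127029 − 0.775299)·√78 = 0.351730 · 8.831761 = 3.106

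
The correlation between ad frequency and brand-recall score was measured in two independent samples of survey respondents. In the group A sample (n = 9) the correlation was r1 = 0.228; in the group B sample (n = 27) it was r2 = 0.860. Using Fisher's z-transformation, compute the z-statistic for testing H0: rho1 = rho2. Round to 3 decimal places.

z1 = atanh(0.228) = 0.232079,  z2 = atanh(0.860) = 1.293345
SE = √(1/(n1−3) + 1/(n2−3)) = √(1/6 + 1/24) = √(0.1666667 + 0.0416667) = √0.2083334 = 0.456436
z = (z1 − z2)/SE = (0.232079 − 1.293345) / 0.456436 = -1.061266 / 0.456436 = -2.325

-2.325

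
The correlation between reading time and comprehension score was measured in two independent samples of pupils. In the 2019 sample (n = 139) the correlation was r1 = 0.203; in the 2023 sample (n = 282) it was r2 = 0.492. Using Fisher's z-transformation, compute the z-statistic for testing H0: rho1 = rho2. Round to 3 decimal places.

Fisher z-transforms: z1 = atanh(0.203) = 0.205860, z2 = atanh(0.492) = 0.538696; difference d = -0.332836
Var(d) = 1/136 + 1/279 = 0.0073529 + 0.0035842 = 0.0109371
z = d/√Var(d) = -0.332836 / √0.0109371 = -0.332836 / 0.104581 = -3.183

-3.183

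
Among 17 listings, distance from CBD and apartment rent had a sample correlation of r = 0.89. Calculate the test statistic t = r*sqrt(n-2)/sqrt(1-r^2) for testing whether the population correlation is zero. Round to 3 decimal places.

t = r·√(n−2) / √(1−r²) with r = 0.89, n = 17
  = 0.89·√15 / √(1 − 0.7921)
  = 0.89·3.872983 / 0.455961
  = 3.446955 / 0.455961 = 7.560

7.560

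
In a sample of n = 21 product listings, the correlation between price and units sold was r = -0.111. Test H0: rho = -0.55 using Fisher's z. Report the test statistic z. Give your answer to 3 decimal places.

Fisher z: atanh(-0.111) = -0.111459, atanh(-0.55) = -0.618381
z = (z_r − z_0)·√(n−3) = (-0.111459 − (-0.618381))·√18 = 0.506922 · 4.242641 = 2.151

2.151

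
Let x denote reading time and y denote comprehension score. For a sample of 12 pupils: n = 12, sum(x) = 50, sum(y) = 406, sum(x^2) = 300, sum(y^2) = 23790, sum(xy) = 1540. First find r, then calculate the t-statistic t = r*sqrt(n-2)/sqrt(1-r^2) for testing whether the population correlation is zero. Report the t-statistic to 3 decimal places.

-0.506

S_xy = nΣxy − ΣxΣy = 12·1540 − 50·406 = 18480 − 20300 = -1820
S_xx = nΣx² − (Σx)² = 12·300 − 50² = 3600 − 2500 = 1100
S_yy = nΣy² − (Σy)² = 12·23790 − 406² = 285480 − 164836 = 120644
r = S_xy / √(S_xx·S_yy) = -1820 / √(1100·120644) = -1820 / √132708400 = -1820 / 11519.9132 = -0.1580
t = r·√(n−2)/√(1−r²) = -0.1580·√10 / √(1−0.024964) = -0.499640 / 0.987439 = -0.506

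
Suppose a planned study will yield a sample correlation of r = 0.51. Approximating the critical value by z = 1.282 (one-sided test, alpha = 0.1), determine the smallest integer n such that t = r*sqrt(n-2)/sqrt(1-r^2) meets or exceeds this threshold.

Need r·√(n−2)/√(1−r²) ≥ 1.282
√(n−2) ≥ 1.282·√(1−0.2601) / 0.51 = 1.282·0.860174 / 0.51 = 2.1622
n−2 ≥ 4.6751  ⇒  n ≥ 6.6751
Smallest integer n = 7

7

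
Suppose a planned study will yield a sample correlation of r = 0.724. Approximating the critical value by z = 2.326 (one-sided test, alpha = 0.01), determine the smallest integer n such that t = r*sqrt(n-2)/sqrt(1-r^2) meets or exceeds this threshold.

7

Need r·√(n−2)/√(1−r²) ≥ 2.326
√(n−2) ≥ 2.326·√(1−0.524176) / 0.724 = 2.326·0.689800 / 0.724 = 2.2161
n−2 ≥ 4.9111  ⇒  n ≥ 6.9111
Smallest integer n = 7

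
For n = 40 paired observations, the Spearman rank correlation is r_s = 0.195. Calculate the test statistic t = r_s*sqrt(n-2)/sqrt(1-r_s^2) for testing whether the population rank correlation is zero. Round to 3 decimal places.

1.226

1 − r_s² = 1 − 0.038025 = 0.961975;  √(1−r_s²) = 0.980803
√(n−2) = √38 = 6.164414
t = r_s·√(n−2)/√(1−r_s²) = 0.195 · 6.164414 / 0.980803 = 1.226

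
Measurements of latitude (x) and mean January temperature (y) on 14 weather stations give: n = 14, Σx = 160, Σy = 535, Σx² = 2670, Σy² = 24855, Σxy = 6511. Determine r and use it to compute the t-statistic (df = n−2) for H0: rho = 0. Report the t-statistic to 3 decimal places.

0.729

S_xy = nΣxy − ΣxΣy = 14·6511 − 160·535 = 91154 − 85600 = 5554
S_xx = nΣx² − (Σx)² = 14·2670 − 160² = 37380 − 25600 = 11780
S_yy = nΣy² − (Σy)² = 14·24855 − 535² = 347970 − 286225 = 61745
r = S_xy / √(S_xx·S_yy) = 5554 / √(11780·61745) = 5554 / √727356100 = 5554 / 26969.5402 = 0.2059
t = r·√(n−2)/√(1−r²) = 0.2059·√12 / √(1−0.042395) = 0.713259 / 0.978573 = 0.729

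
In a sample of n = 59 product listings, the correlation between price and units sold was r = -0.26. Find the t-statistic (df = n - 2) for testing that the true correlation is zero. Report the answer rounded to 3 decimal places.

-2.033

1 − r² = 1 − 0.0676 = 0.9324;  √(1−r²) = 0.965609
√(n−2) = √57 = 7.549834
t = r·√(n−2)/√(1−r²) = -0.26 · 7.549834 / 0.965609 = -2.033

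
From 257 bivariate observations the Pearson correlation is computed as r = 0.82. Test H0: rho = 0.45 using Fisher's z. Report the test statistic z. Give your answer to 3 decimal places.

10.712

Fisher z: atanh(0.82) = 1.156817, atanh(0.45) = 0.484700
z = (z_r − z_0)·√(n−3) = (1.156817 − 0.484700)·√254 = 0.672117 · 15.937377 = 10.712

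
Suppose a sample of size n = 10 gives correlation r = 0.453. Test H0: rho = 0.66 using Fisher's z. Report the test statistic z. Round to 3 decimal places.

-0.805

Fisher z: atanh(0.453) = 0.488468, atanh(0.66) = 0.792814
z = (z_r − z_0)·√(n−3) = (0.488468 − 0.792814)·√7 = -0.304346 · 2.645751 = -0.805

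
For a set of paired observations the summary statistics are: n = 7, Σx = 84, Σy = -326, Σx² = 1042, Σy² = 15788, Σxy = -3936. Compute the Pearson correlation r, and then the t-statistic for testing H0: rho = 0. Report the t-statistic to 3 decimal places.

-0.379

S_xy = nΣxy − ΣxΣy = 7·(-3936) − 84·(-326) = -27552 − (-27384) = -168
S_xx = nΣx² − (Σx)² = 7·1042 − 84² = 7294 − 7056 = 238
S_yy = nΣy² − (Σy)² = 7·15788 − (-326)² = 110516 − 106276 = 4240
r = S_xy / √(S_xx·S_yy) = -168 / √(238·4240) = -168 / √1009120 = -168 / 1004.5497 = -0.1672
t = r·√(n−2)/√(1−r²) = -0.1672·√5 / √(1−0.027956) = -0.373871 / 0.985923 = -0.379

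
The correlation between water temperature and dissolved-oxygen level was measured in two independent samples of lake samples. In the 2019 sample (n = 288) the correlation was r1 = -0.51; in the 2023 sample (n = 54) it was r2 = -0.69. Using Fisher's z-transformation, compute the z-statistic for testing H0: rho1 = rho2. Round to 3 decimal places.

1.876

z1 = atanh(-0.51) = -0.562730,  z2 = atanh(-0.69) = -0.847956
SE = √(1/(n1−3) + 1/(n2−3)) = √(1/285 + 1/51) = √(0.0035088 + 0.0196078) = √0.0231166 = 0.152041
z = (z1 − z2)/SE = (-0.562730 − (-0.847956)) / 0.152041 = 0.285226 / 0.152041 = 1.876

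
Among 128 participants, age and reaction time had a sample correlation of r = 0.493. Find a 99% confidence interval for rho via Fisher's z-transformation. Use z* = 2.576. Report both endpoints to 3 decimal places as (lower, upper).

(0.300, 0.647)

Fisher z: z_r = atanh(r) = ½·ln((1+0.493)/(1−0.493)) = 0.540016
SE(z) = 1/√(n−3) = 1/√125 = 0.089443
99% ⇒ z* = 2.576; margin = 2.576·0.089443 = 0.230405
CI on z-scale: (0.309611, 0.770421)
Back-transform: tanh(0.309611) = 0.300083, tanh(0.770421) = 0.647174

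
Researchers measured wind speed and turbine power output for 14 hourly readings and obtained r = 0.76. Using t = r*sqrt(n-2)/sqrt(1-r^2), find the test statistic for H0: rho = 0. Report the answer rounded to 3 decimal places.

1 − r² = 1 − 0.5776 = 0.4224;  √(1−r²) = 0.649923
√(n−2) = √12 = 3.464102
t = r·√(n−2)/√(1−r²) = 0.76 · 3.464102 / 0.649923 = 4.051

4.051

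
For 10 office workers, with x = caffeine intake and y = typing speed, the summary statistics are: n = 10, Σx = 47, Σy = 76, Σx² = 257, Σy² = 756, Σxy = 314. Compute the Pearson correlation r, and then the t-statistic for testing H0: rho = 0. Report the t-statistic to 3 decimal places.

S_xy = nΣxy − ΣxΣy = 10·314 − 47·76 = 3140 − 3572 = -432
S_xx = nΣx² − (Σx)² = 10·257 − 47² = 2570 − 2209 = 361
S_yy = nΣy² − (Σy)² = 10·756 − 76² = 7560 − 5776 = 1784
r = S_xy / √(S_xx·S_yy) = -432 / √(361·1784) = -432 / √644024 = -432 / 802.5111 = -0.5383
t = r·√(n−2)/√(1−r²) = -0.5383·√8 / √(1−0.289767) = -1.522542 / 0.842753 = -1.807

-1.807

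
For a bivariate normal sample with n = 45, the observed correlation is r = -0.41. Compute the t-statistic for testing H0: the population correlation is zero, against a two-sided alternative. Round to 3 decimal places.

t = r·√(n−2) / √(1−r²) with r = -0.41, n = 45
  = -0.41·√43 / √(1 − 0.1681)
  = -0.41·6.557439 / 0.912086
  = -2.688550 / 0.912086 = -2.948

-2.948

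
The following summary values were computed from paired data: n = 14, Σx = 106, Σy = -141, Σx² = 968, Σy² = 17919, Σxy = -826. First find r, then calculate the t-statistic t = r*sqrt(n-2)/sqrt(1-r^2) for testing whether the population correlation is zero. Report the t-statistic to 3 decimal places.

0.512

S_xy = nΣxy − ΣxΣy = 14·(-826) − 106·(-141) = -11564 − (-14946) = 3382
S_xx = nΣx² − (Σx)² = 14·968 − 106² = 13552 − 11236 = 2316
S_yy = nΣy² − (Σy)² = 14·17919 − (-141)² = 250866 − 19881 = 230985
r = S_xy / √(S_xx·S_yy) = 3382 / √(2316·230985) = 3382 / √534961260 = 3382 / 23129.2296 = 0.1462
t = r·√(n−2)/√(1−r²) = 0.1462·√12 / √(1−0.021374) = 0.506452 / 0.989255 = 0.512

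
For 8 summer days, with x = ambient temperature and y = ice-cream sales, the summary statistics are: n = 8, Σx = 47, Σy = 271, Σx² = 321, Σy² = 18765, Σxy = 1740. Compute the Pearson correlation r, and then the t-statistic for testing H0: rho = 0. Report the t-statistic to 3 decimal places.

Numerator: nΣxy − (Σx)(Σy) = 8·1740 − (47)(271) = 1183
Denominator: √[(nΣx²−(Σx)²)(nΣy²−(Σy)²)]
  nΣx²−(Σx)² = 8·321 − 2209 = 359;  nΣy²−(Σy)² = 8·18765 − 73441 = 76679
  √(359·76679) = √27527761 = 5246.6905
r = 1183 / 5246.6905 = 0.2255
t = r·√(n−2)/√(1−r²) = 0.2255·√6 / √(1−0.050850) = 0.552360 / 0.974243 = 0.567

0.567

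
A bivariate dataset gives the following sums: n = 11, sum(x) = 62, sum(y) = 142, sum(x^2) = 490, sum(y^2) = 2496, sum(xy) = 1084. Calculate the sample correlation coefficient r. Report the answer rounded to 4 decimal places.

S_xy = nΣxy − ΣxΣy = 11·1084 − 62·142 = 11924 − 8804 = 3120
S_xx = nΣx² − (Σx)² = 11·490 − 62² = 5390 − 3844 = 1546
S_yy = nΣy² − (Σy)² = 11·2496 − 142² = 27456 − 20164 = 7292
r = S_xy / √(S_xx·S_yy) = 3120 / √(1546·7292) = 3120 / √11273432 = 3120 / 3357.5932 = 0.9292

0.9292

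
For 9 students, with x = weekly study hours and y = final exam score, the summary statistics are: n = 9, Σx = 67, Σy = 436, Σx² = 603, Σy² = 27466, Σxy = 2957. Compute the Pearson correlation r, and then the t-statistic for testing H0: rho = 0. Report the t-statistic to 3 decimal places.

S_xy = nΣxy − ΣxΣy = 9·2957 − 67·436 = 26613 − 29212 = -2599
S_xx = nΣx² − (Σx)² = 9·603 − 67² = 5427 − 4489 = 938
S_yy = nΣy² − (Σy)² = 9·27466 − 436² = 247194 − 190096 = 57098
r = S_xy / √(S_xx·S_yy) = -2599 / √(938·57098) = -2599 / √53557924 = -2599 / 7318.3280 = -0.3551
t = r·√(n−2)/√(1−r²) = -0.3551·√7 / √(1−0.126096) = -0.939506 / 0.934828 = -1.005

-1.005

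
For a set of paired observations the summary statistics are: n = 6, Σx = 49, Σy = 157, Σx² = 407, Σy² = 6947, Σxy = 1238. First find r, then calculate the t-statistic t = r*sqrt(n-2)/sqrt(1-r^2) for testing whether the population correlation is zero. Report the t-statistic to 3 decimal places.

S_xy = nΣxy − ΣxΣy = 6·1238 − 49·157 = 7428 − 7693 = -265
S_xx = nΣx² − (Σx)² = 6·407 − 49² = 2442 − 2401 = 41
S_yy = nΣy² − (Σy)² = 6·6947 − 157² = 41682 − 24649 = 17033
r = S_xy / √(S_xx·S_yy) = -265 / √(41·17033) = -265 / √698353 = -265 / 835.6752 = -0.3171
t = r·√(n−2)/√(1−r²) = -0.3171·√4 / √(1−0.100552) = -0.634200 / 0.948392 = -0.669

-0.669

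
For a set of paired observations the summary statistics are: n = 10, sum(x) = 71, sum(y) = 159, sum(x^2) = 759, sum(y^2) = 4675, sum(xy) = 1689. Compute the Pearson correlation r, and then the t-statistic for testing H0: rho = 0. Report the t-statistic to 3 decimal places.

3.278

Numerator: nΣxy − (Σx)(Σy) = 10·1689 − (71)(159) = 5601
Denominator: √[(nΣx²−(Σx)²)(nΣy²−(Σy)²)]
  nΣx²−(Σx)² = 10·759 − 5041 = 2549;  nΣy²−(Σy)² = 10·4675 − 25281 = 21469
  √(2549·21469) = √54724481 = 7397.5997
r = 5601 / 7397.5997 = 0.7571
t = r·√(n−2)/√(1−r²) = 0.7571·√8 / √(1−0.573200) = 2.141402 / 0.653299 = 3.278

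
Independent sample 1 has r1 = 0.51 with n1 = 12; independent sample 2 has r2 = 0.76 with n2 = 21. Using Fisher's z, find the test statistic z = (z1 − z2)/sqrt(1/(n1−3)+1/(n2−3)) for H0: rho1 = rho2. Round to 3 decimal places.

z1 = atanh(0.51) = 0.562730,  z2 = atanh(0.76) = 0.996215
SE = √(1/(n1−3) + 1/(n2−3)) = √(1/9 + 1/18) = √(0.1111111 + 0.0555556) = √0.1666667 = 0.408248
z = (z1 − z2)/SE = (0.562730 − 0.996215) / 0.408248 = -0.433485 / 0.408248 = -1.062

-1.062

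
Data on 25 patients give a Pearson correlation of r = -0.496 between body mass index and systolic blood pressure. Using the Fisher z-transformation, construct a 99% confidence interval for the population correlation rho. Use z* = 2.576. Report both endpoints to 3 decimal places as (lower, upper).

z_r = atanh(-0.496) = -0.543987;  SE = 1/√(n−3) = 1/√22 = 0.213201
z-limits: -0.543987 ± 2.576·0.213201 = -0.543987 ± 0.549206 = [-1.093193, 0.005219]
ρ-limits: (tanh -1.093193, tanh 0.005219) = (-0.798, 0.005)

(-0.798, 0.005)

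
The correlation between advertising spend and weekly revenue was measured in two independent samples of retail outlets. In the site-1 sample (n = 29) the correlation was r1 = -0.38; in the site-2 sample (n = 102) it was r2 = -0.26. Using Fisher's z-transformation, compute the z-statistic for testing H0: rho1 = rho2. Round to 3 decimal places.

z1 = atanh(-0.38) = -0.400060,  z2 = atanh(-0.26) = -0.266108
SE = √(1/(n1−3) + 1/(n2−3)) = √(1/26 + 1/99) = √(0.0384615 + 0.0101010) = √0.0485625 = 0.220369
z = (z1 − z2)/SE = (-0.400060 − (-0.266108)) / 0.220369 = -0.133952 / 0.220369 = -0.608

-0.608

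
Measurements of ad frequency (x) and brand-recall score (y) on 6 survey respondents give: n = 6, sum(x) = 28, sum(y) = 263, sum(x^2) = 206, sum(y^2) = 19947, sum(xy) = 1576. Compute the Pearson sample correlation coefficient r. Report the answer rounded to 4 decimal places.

S_xy = nΣxy − ΣxΣy = 6·1576 − 28·263 = 9456 − 7364 = 2092
S_xx = nΣx² − (Σx)² = 6·206 − 28² = 1236 − 784 = 452
S_yy = nΣy² − (Σy)² = 6·19947 − 263² = 119682 − 69169 = 50513
r = S_xy / √(S_xx·S_yy) = 2092 / √(452·50513) = 2092 / √22831876 = 2092 / 4778.2712 = 0.4378

0.4378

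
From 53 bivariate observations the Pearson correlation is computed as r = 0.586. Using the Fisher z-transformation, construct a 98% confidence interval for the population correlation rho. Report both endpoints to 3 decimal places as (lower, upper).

Fisher z: z_r = atanh(r) = ½·ln((1+0.586)/(1−0.586)) = 0.671552
SE(z) = 1/√(n−3) = 1/√50 = 0.141421
98% ⇒ z* = 2.326; margin = 2.326·0.141421 = 0.328945
CI on z-scale: (0.342607, 1.000497)
Back-transform: tanh(0.342607) = 0.329803, tanh(1.000497) = 0.761803

(0.330, 0.762)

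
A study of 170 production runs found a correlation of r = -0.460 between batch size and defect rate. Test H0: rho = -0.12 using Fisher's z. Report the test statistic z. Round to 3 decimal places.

-4.868

Fisher z: atanh(-0.460) = -0.497311, atanh(-0.12) = -0.120581
z = (z_r − z_0)·√(n−3) = (-0.497311 − (-0.120581))·√167 = -0.376730 · 12.922848 = -4.868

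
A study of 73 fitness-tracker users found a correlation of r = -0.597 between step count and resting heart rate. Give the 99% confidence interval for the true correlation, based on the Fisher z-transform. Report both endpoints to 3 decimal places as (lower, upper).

(-0.760, -0.363)

z_r = atanh(-0.597) = -0.688473;  SE = 1/√(n−3) = 1/√70 = 0.119523
z-limits: -0.688473 ± 2.576·0.119523 = -0.688473 ± 0.307891 = [-0.996364, -0.380582]
ρ-limits: (tanh -0.996364, tanh -0.380582) = (-0.760, -0.363)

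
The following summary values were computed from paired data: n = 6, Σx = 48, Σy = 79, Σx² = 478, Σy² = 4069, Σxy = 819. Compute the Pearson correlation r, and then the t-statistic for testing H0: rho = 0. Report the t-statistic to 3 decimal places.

S_xy = nΣxy − ΣxΣy = 6·819 − 48·79 = 4914 − 3792 = 1122
S_xx = nΣx² − (Σx)² = 6·478 − 48² = 2868 − 2304 = 564
S_yy = nΣy² − (Σy)² = 6·4069 − 79² = 24414 − 6241 = 18173
r = S_xy / √(S_xx·S_yy) = 1122 / √(564·18173) = 1122 / √10249572 = 1122 / 3201.4953 = 0.3505
t = r·√(n−2)/√(1−r²) = 0.3505·√4 / √(1−0.122850) = 0.701000 / 0.936563 = 0.748

0.748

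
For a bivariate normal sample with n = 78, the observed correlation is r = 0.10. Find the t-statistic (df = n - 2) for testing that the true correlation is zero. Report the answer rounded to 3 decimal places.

0.876

t = r·√(n−2) / √(1−r²) with r = 0.10, n = 78
  = 0.10·√76 / √(1 − 0.0100)
  = 0.10·8.717798 / 0.994987
  = 0.871780 / 0.994987 = 0.876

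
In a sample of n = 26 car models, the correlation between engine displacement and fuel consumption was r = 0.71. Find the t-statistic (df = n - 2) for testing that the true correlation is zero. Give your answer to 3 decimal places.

1 − r² = 1 − 0.5041 = 0.4959;  √(1−r²) = 0.704202
√(n−2) = √24 = 4.898979
t = r·√(n−2)/√(1−r²) = 0.71 · 4.898979 / 0.704202 = 4.939

4.939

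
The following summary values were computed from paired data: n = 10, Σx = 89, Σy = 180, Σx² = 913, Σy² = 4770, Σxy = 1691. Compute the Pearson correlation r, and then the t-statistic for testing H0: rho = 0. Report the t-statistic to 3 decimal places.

0.598

S_xy = nΣxy − ΣxΣy = 10·1691 − 89·180 = 16910 − 16020 = 890
S_xx = nΣx² − (Σx)² = 10·913 − 89² = 9130 − 7921 = 1209
S_yy = nΣy² − (Σy)² = 10·4770 − 180² = 47700 − 32400 = 15300
r = S_xy / √(S_xx·S_yy) = 890 / √(1209·15300) = 890 / √18497700 = 890 / 4300.8953 = 0.2069
t = r·√(n−2)/√(1−r²) = 0.2069·√8 / √(1−0.042808) = 0.585202 / 0.978362 = 0.598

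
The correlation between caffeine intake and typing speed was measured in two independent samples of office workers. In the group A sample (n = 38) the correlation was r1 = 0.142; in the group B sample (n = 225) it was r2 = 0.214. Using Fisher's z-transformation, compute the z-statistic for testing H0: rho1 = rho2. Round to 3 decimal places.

-0.409

Fisher z-transforms: z1 = atanh(0.142) = 0.142966, z2 = atanh(0.214) = 0.217360; difference d = -0.074394
Var(d) = 1/35 + 1/222 = 0.0285714 + 0.0045045 = 0.0330759
z = d/√Var(d) = -0.074394 / √0.0330759 = -0.074394 / 0.181868 = -0.409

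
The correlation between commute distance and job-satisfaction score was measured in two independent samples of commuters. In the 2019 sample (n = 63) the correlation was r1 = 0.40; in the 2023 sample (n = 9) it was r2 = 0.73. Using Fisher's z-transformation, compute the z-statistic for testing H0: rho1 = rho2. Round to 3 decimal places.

-1.180

z1 = atanh(0.40) = 0.423649,  z2 = atanh(0.73) = 0.928727
SE = √(1/(n1−3) + 1/(n2−3)) = √(1/60 + 1/6) = √(0.0166667 + 0.1666667) = √0.1833334 = 0.428174
z = (z1 − z2)/SE = (0.423649 − 0.928727) / 0.428174 = -0.505078 / 0.428174 = -1.180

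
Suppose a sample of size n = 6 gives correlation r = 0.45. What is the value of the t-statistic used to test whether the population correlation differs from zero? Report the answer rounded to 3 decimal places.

1 − r² = 1 − 0.2025 = 0.7975;  √(1−r²) = 0.893029
√(n−2) = √4 = 2.000000
t = r·√(n−2)/√(1−r²) = 0.45 · 2.000000 / 0.893029 = 1.008

1.008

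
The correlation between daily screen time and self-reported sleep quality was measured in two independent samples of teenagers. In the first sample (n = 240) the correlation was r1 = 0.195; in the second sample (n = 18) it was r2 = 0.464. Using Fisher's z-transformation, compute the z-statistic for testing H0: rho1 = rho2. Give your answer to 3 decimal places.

z1 = atanh(0.195) = 0.197530,  z2 = atanh(0.464) = 0.502397
SE = √(1/(n1−3) + 1/(n2−3)) = √(1/237 + 1/15) = √(0.0042194 + 0.0666667) = √0.0708861 = 0.266244
z = (z1 − z2)/SE = (0.197530 − 0.502397) / 0.266244 = -0.304867 / 0.266244 = -1.145

-1.145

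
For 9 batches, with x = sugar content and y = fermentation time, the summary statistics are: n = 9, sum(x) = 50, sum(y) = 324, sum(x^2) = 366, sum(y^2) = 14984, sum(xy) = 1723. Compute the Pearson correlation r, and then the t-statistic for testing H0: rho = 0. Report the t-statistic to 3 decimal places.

Numerator: nΣxy − (Σx)(Σy) = 9·1723 − (50)(324) = -693
Denominator: √[(nΣx²−(Σx)²)(nΣy²−(Σy)²)]
  nΣx²−(Σx)² = 9·366 − 2500 = 794;  nΣy²−(Σy)² = 9·14984 − 104976 = 29880
  √(794·29880) = √23724720 = 4870.8028
r = -693 / 4870.8028 = -0.1423
t = r·√(n−2)/√(1−r²) = -0.1423·√7 / √(1−0.020249) = -0.376490 / 0.989824 = -0.380

-0.380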